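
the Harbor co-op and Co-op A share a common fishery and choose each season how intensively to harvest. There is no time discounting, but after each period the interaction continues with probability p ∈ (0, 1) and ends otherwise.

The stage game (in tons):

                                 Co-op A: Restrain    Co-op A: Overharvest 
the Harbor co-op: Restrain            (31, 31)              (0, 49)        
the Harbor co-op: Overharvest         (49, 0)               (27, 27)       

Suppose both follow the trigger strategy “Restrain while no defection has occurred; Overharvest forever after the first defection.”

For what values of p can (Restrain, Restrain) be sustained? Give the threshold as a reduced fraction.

Expected cooperation value is 31 + p·31 + p²·31 + … = 31/(1−p); deviation gives 49 + p·27/(1−p).
31 ≥ 49(1−p) + 27p ⇒ 22p ≥ 18 ⇒ p ≥ 18/22 = 9/11.

9/11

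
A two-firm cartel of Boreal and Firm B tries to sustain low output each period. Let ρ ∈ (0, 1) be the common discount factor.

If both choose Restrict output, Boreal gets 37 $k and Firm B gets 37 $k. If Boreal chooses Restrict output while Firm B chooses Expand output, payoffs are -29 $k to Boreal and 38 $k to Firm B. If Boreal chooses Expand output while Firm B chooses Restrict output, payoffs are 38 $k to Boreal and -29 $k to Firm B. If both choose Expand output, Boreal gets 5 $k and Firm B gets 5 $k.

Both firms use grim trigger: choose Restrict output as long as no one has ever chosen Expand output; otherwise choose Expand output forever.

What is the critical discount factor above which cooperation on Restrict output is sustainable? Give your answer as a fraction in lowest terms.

1/33

37/(1−ρ) ≥ 38 + 5ρ/(1−ρ)
37 ≥ 38 − 33ρ
ρ ≥ 1/33.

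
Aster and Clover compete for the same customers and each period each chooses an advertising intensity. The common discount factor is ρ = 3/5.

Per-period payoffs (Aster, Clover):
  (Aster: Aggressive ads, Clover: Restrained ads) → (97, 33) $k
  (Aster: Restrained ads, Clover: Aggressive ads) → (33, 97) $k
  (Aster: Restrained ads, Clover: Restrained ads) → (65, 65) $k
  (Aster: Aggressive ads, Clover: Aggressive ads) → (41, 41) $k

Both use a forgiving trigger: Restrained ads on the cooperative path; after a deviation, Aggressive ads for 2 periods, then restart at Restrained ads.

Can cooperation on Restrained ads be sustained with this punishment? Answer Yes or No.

No

Comparing payoff streams over the 3 periods until play realigns: cooperate → 65(1+ρ+…+ρ^2); deviate → 97 + 41(ρ+…+ρ^2).
Cooperation is sustained iff (65−41)(ρ+…+ρ^2) ≥ 97−65.
ρ+…+ρ^2 = 3/5·(1−(3/5)^2)/(1−3/5) = 0.9600, and (97−65)/(65−41) = 1.3333.
0.9600 < 1.3333, so cooperation is not sustainable.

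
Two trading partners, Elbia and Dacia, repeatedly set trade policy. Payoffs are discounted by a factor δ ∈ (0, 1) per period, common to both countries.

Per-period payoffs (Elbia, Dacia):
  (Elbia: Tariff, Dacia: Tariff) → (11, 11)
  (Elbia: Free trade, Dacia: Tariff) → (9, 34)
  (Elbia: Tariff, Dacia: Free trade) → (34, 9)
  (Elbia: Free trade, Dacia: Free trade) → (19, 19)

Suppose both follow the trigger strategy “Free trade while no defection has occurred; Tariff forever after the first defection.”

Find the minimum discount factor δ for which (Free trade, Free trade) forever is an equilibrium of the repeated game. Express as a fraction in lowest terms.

15/23

Cooperation forever yields 19 each period: 19/(1−δ).
Deviating yields 34 once, then 11 forever: 34 + 11δ/(1−δ).
No profitable deviation requires 19/(1−δ) ≥ 34 + 11δ/(1−δ).
Multiplying by (1−δ): 19 ≥ 34(1−δ) + 11δ = 34 − 23δ.
So 23δ ≥ 15, i.e. δ ≥ 15/23.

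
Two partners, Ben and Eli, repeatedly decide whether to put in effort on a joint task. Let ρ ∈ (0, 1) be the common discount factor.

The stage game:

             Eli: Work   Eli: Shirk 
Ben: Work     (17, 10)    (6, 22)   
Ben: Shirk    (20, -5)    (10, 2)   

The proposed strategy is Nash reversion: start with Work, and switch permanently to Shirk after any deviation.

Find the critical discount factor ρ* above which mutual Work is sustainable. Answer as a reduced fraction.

3/5

For Ben: deviation gain 20−17 = 3, per-period punishment loss 17−10 = 7. IC gives ρ ≥ 3/10.
For Eli: gain 12, loss 8 per period, so ρ ≥ 12/20 = 3/5.
The tighter constraint is Eli's, so cooperation needs ρ ≥ 3/5.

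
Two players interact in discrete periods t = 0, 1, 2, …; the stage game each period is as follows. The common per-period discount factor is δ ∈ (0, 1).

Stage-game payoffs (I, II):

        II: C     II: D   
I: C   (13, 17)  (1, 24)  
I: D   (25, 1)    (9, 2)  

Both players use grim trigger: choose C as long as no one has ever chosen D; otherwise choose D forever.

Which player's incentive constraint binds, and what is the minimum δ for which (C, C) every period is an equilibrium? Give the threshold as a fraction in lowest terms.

I; δ ≥ 3/4

I's threshold: (25−13)/(25−9) = 3/4.
II's threshold: (24−17)/(24−2) = 7/22.
3/4 > 7/22, so I binds and δ* = 3/4.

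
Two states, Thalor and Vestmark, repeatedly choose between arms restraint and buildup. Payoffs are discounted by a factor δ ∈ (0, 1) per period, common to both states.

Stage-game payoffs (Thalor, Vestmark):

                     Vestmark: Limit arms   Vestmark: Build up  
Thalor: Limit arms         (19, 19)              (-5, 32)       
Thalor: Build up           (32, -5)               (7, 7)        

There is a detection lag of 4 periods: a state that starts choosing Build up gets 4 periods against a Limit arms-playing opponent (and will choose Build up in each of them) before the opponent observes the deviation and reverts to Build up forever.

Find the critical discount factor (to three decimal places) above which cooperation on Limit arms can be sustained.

0.849

Deviating for the 4 undetected periods gains 32−19 = 13 per period over cooperation, then loses 19−7 = 12 per period forever once punishment starts.
Gain: 13(1 + δ + … + δ^3); loss: 12·δ^4/(1−δ).
No profitable deviation ⇔ 13(1−δ^4) ≤ 12·δ^4, i.e. δ^4 ≥ 13/(13+12) = 13/25.
Hence δ ≥ (13/25)^(1/4) ≈ 0.849.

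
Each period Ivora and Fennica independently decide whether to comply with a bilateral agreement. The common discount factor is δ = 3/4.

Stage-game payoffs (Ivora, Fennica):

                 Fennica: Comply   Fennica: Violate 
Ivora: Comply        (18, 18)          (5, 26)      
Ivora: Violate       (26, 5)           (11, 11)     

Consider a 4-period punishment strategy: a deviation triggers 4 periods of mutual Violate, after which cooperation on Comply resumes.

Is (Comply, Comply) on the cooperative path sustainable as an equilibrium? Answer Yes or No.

Yes

A one-shot deviation gives 26 now, then 11 for 4 periods, then back to 18.
Gain from deviating: (26−18) today; loss: (18−11) in each of the next 4 periods.
No-deviation condition: (18−11)(δ+…+δ^4) ≥ 26−18, i.e. δ+…+δ^4 ≥ 8/7.
At δ = 3/4: δ+…+δ^4 = 2.0508 ≥ 1.1429.
So cooperation is sustainable.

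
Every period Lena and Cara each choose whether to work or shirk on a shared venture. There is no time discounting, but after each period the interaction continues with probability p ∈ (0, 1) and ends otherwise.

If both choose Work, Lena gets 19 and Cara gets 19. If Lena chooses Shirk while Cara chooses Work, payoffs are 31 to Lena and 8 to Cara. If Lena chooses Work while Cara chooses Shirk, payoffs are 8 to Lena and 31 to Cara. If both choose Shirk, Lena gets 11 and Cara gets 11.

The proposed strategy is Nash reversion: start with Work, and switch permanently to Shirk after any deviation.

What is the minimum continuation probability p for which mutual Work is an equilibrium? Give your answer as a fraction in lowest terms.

3/5

Expected cooperation value is 19 + p·19 + p²·19 + … = 19/(1−p); deviation gives 31 + p·11/(1−p).
19 ≥ 31(1−p) + 11p ⇒ 20p ≥ 12 ⇒ p ≥ 12/20 = 3/5.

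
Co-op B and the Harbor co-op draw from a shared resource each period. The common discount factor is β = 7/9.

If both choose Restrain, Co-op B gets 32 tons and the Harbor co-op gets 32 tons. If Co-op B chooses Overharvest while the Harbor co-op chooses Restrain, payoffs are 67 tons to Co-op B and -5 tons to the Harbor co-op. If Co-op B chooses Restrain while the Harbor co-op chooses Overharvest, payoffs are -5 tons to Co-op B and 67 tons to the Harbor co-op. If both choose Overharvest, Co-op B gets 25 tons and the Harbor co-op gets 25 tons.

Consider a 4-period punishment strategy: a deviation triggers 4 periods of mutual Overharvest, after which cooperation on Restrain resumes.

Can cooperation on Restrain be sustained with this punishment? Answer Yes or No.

Comparing payoff streams over the 5 periods until play realigns: cooperate → 32(1+β+…+β^4); deviate → 67 + 25(β+…+β^4).
Cooperation is sustained iff (32−25)(β+…+β^4) ≥ 67−32.
β+…+β^4 = 7/9·(1−(7/9)^4)/(1−7/9) = 2.2192, and (67−32)/(32−25) = 5.0000.
2.2192 < 5.0000, so cooperation is not sustainable.

No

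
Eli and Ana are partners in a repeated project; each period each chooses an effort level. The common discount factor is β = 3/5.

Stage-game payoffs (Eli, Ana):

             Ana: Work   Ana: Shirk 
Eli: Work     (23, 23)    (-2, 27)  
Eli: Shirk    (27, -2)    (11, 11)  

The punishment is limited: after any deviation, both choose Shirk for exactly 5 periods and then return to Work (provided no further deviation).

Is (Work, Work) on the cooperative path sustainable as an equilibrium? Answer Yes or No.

Yes

IC: β+…+β^5 ≥ (27−23)/(23−11) = 1/3.
At β = 3/5: partial sum = 1.3834 ≥ 0.3333. Cooperation sustainable.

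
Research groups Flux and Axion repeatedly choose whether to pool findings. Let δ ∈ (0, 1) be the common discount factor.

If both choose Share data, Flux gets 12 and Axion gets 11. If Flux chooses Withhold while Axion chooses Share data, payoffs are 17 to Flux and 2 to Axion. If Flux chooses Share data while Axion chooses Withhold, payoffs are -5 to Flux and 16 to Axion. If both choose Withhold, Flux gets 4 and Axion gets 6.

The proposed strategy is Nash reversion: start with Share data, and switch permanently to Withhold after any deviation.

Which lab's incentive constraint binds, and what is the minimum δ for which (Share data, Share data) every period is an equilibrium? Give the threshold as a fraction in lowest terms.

Flux: cooperation gives 12 each period; deviation gives 17 once then 4 forever.
  12/(1−δ) ≥ 17 + 4δ/(1−δ) ⇒ δ ≥ 5/13.
Axion: cooperation gives 11 each period; deviation gives 16 once then 6 forever.
  δ ≥ 5/10 = 1/2.
Both must hold, so the binding constraint is Axion's: δ ≥ 1/2.

Axion; δ ≥ 1/2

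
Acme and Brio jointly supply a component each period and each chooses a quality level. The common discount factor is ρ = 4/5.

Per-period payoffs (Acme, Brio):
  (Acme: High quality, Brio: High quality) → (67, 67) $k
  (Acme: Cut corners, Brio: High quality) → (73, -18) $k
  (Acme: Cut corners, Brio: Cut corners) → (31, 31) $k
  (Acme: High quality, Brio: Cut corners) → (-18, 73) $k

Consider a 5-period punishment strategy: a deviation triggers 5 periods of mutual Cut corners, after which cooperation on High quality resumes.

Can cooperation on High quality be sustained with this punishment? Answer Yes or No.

Yes

Comparing payoff streams over the 6 periods until play realigns: cooperate → 67(1+ρ+…+ρ^5); deviate → 73 + 31(ρ+…+ρ^5).
Cooperation is sustained iff (67−31)(ρ+…+ρ^5) ≥ 73−67.
ρ+…+ρ^5 = 4/5·(1−(4/5)^5)/(1−4/5) = 2.6893, and (73−67)/(67−31) = 0.1667.
2.6893 ≥ 0.1667, so cooperation is sustainable.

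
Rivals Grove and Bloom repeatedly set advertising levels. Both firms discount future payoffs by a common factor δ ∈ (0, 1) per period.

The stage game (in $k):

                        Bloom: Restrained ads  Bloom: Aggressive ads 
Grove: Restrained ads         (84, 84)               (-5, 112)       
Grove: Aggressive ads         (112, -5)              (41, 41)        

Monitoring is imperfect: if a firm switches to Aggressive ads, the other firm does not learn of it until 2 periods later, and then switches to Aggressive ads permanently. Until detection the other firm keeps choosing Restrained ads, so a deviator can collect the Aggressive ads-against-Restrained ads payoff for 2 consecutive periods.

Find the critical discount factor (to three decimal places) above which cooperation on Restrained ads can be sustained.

0.628

A deviator earns 112 for 2 periods, then 41 forever; cooperating earns 84 forever. Multiplying the IC by (1−δ):
84 ≥ 112(1−δ^2) + 41δ^2, so 71·δ^2 ≥ 28 and δ^2 ≥ 28/71.
δ ≥ (28/71)^(1/2) ≈ 0.628.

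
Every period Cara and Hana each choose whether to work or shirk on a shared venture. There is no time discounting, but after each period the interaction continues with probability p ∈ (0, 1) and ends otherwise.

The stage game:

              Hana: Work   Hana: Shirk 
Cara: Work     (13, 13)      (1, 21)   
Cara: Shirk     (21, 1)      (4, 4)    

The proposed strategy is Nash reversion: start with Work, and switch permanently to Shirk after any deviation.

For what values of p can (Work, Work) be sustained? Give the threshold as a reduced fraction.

8/17

Expected cooperation value is 13 + p·13 + p²·13 + … = 13/(1−p); deviation gives 21 + p·4/(1−p).
13 ≥ 21(1−p) + 4p ⇒ 17p ≥ 8 ⇒ p ≥ 8/17.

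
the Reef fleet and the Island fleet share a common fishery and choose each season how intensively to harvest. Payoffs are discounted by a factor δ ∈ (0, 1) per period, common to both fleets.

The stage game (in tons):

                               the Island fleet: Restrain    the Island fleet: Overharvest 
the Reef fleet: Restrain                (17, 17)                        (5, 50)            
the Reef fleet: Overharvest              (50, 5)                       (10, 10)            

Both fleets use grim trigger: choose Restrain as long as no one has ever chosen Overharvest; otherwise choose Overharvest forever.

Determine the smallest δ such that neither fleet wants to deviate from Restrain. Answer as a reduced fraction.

33/40

Cooperation forever yields 17 each period: 17/(1−δ).
Deviating yields 50 once, then 10 forever: 50 + 10δ/(1−δ).
No profitable deviation requires 17/(1−δ) ≥ 50 + 10δ/(1−δ).
Multiplying by (1−δ): 17 ≥ 50(1−δ) + 10δ = 50 − 40δ.
So 40δ ≥ 33, i.e. δ ≥ 33/40.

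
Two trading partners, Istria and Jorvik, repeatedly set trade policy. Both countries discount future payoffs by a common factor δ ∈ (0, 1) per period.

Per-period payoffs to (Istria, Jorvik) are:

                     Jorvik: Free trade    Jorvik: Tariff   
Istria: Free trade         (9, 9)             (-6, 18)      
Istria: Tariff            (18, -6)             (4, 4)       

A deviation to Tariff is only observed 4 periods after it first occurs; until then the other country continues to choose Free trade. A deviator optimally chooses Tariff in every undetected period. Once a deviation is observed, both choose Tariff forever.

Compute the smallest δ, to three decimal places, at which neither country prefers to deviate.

0.895

A deviator earns 18 for 4 periods, then 4 forever; cooperating earns 9 forever. Multiplying the IC by (1−δ):
9 ≥ 18(1−δ^4) + 4δ^4, so 14·δ^4 ≥ 9 and δ^4 ≥ 9/14.
δ ≥ (9/14)^(1/4) ≈ 0.895.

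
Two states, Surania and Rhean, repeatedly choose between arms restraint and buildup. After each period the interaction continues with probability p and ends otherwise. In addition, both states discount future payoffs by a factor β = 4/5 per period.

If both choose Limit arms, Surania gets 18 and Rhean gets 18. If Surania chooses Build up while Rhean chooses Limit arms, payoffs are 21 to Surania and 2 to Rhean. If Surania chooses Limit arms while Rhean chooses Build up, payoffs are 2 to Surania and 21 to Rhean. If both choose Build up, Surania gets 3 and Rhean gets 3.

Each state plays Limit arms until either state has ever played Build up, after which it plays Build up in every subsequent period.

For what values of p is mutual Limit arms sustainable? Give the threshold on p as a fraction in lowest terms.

With continuation probability p and discount β, the effective per-period discount factor is βp.
Grim-trigger IC: βp ≥ (21−18)/(21−3) = 1/6.
So p ≥ (1/6)/(4/5) = 5/24.

5/24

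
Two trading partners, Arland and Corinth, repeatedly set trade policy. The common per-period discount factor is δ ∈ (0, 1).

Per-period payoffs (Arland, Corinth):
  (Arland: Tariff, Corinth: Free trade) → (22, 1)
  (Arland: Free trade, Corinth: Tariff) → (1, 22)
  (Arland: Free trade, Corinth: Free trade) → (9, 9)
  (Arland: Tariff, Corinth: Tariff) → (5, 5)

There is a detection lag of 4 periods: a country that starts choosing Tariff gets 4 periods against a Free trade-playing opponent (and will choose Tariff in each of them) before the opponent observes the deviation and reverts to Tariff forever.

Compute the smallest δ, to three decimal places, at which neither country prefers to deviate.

0.935

Deviating for the 4 undetected periods gains 22−9 = 13 per period over cooperation, then loses 9−5 = 4 per period forever once punishment starts.
Gain: 13(1 + δ + … + δ^3); loss: 4·δ^4/(1−δ).
No profitable deviation ⇔ 13(1−δ^4) ≤ 4·δ^4, i.e. δ^4 ≥ 13/(13+4) = 13/17.
Hence δ ≥ (13/17)^(1/4) ≈ 0.935.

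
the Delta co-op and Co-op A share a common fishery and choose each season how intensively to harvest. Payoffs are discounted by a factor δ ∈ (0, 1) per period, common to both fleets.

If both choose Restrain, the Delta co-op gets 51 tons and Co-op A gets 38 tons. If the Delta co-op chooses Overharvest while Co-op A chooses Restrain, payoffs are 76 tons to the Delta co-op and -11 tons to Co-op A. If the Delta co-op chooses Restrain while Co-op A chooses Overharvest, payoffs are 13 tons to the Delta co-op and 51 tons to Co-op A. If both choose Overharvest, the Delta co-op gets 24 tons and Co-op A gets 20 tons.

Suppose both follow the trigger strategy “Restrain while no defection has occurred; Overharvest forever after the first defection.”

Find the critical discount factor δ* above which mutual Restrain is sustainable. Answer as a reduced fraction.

25/52

For the Delta co-op: deviation gain 76−51 = 25, per-period punishment loss 51−24 = 27. IC gives δ ≥ 25/52.
For Co-op A: gain 13, loss 18 per period, so δ ≥ 13/31.
The tighter constraint is the Delta co-op's, so cooperation needs δ ≥ 25/52.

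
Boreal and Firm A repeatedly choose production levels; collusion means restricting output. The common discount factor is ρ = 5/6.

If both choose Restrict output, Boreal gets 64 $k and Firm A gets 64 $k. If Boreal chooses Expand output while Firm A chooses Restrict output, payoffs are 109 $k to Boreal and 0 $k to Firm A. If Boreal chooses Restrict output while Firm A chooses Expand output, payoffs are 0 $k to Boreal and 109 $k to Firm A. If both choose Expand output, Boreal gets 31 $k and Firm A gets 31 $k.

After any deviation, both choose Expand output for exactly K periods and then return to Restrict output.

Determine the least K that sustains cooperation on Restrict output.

Need Σ_{k=1}^{K} ρ^k ≥ (109−64)/(64−31) = 1.3636 at ρ = 5/6.
At K = 1 the sum is 0.8333 < 1.3636; at K = 2 it is 1.5278 ≥ 1.3636.
So the minimum punishment length is K = 2.

2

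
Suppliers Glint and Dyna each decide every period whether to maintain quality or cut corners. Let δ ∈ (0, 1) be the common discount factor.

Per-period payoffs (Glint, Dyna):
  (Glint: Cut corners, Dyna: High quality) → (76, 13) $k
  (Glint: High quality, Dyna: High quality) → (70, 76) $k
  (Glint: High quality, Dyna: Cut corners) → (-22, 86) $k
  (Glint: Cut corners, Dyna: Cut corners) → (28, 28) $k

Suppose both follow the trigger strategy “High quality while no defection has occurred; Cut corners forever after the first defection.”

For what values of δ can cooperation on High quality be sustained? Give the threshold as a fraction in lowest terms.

Glint's threshold: (76−70)/(76−28) = 1/8.
Dyna's threshold: (86−76)/(86−28) = 5/29.
1/8 < 5/29, so Dyna binds and δ* = 5/29.

5/29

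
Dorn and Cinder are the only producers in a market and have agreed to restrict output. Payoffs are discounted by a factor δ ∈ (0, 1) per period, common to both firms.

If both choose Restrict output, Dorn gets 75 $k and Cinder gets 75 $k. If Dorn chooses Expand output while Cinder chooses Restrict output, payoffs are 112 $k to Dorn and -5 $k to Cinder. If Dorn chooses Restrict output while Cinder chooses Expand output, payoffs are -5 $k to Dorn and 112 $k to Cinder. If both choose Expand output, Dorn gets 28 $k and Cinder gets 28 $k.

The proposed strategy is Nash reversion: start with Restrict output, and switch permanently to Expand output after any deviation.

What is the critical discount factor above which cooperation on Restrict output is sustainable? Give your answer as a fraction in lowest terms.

37/84

Cooperation forever yields 75 each period: 75/(1−δ).
Deviating yields 112 once, then 28 forever: 112 + 28δ/(1−δ).
No profitable deviation requires 75/(1−δ) ≥ 112 + 28δ/(1−δ).
Multiplying by (1−δ): 75 ≥ 112(1−δ) + 28δ = 112 − 84δ.
So 84δ ≥ 37, i.e. δ ≥ 37/84.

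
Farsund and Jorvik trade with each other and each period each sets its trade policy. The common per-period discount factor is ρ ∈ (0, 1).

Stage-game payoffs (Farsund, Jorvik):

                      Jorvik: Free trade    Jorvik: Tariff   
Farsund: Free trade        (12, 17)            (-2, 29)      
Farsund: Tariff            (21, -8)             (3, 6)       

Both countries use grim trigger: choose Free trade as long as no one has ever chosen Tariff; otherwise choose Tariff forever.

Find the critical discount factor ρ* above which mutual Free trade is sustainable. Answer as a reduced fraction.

12/23

Farsund's threshold: (21−12)/(21−3) = 1/2.
Jorvik's threshold: (29−17)/(29−6) = 12/23.
1/2 < 12/23, so Jorvik binds and ρ* = 12/23.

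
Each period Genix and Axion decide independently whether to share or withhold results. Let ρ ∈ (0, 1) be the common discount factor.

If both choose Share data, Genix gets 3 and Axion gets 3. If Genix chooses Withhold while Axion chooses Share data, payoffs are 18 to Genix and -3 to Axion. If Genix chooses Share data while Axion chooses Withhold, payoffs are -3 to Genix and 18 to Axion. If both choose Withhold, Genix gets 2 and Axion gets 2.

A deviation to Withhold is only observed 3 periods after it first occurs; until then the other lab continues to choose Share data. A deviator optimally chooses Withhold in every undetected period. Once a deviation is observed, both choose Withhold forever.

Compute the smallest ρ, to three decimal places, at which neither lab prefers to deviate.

Deviating for the 3 undetected periods gains 18−3 = 15 per period over cooperation, then loses 3−2 = 1 per period forever once punishment starts.
Gain: 15(1 + ρ + … + ρ^2); loss: 1·ρ^3/(1−ρ).
No profitable deviation ⇔ 15(1−ρ^3) ≤ 1·ρ^3, i.e. ρ^3 ≥ 15/(15+1) = 15/16.
Hence ρ ≥ (15/16)^(1/3) ≈ 0.979.

0.979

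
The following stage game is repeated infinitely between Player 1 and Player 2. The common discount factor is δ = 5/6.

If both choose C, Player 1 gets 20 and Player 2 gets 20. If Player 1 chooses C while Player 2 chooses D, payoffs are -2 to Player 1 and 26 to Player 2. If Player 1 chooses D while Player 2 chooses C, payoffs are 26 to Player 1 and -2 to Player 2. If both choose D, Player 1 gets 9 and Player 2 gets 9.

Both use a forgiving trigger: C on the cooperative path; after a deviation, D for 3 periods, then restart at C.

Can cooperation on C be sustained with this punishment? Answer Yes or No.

IC: δ+…+δ^3 ≥ (26−20)/(20−9) = 6/11.
At δ = 5/6: partial sum = 2.1065 ≥ 0.5455. Cooperation sustainable.

Yes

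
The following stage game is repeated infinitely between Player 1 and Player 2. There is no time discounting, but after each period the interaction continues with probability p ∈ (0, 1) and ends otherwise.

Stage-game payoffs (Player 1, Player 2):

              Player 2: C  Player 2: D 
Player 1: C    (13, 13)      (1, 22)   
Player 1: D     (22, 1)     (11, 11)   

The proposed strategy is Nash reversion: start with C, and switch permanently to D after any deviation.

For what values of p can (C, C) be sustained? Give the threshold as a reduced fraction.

9/11

Expected cooperation value is 13 + p·13 + p²·13 + … = 13/(1−p); deviation gives 22 + p·11/(1−p).
13 ≥ 22(1−p) + 11p ⇒ 11p ≥ 9 ⇒ p ≥ 9/11.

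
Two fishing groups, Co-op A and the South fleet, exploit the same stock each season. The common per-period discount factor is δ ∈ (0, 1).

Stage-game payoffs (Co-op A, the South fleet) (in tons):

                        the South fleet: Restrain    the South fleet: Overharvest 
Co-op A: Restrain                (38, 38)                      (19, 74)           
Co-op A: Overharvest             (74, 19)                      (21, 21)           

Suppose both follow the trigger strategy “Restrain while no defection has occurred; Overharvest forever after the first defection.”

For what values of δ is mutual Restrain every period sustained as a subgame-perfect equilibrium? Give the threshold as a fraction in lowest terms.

Cooperation forever yields 38 each period: 38/(1−δ).
Deviating yields 74 once, then 21 forever: 74 + 21δ/(1−δ).
No profitable deviation requires 38/(1−δ) ≥ 74 + 21δ/(1−δ).
Multiplying by (1−δ): 38 ≥ 74(1−δ) + 21δ = 74 − 53δ.
So 53δ ≥ 36, i.e. δ ≥ 36/53.

36/53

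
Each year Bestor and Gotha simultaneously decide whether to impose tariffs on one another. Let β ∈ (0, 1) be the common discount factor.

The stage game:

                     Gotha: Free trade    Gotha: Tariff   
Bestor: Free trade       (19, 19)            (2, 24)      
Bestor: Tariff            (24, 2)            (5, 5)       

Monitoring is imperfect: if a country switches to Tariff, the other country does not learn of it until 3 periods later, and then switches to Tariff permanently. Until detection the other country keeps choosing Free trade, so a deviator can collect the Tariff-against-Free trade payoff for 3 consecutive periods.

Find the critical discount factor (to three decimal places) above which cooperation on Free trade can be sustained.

0.641

The best deviation is to choose Tariff for all 3 undetected periods, earning 24 each, then 5 forever once detected.
Deviation value: 24(1−β^3)/(1−β) + 5β^3/(1−β); cooperation value: 19/(1−β).
IC: 19 ≥ 24(1−β^3) + 5β^3 = 24 − 19β^3.
So β^3 ≥ 5/19, giving β ≥ (5/19)^(1/3) ≈ 0.641.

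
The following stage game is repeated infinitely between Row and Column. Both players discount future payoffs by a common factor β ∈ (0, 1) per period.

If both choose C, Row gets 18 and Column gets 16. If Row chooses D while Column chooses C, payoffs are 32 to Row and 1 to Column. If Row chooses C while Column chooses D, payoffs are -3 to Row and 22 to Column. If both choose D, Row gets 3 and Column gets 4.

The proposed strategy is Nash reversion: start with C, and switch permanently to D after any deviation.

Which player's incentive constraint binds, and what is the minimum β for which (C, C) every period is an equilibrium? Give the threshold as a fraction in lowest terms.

Row: cooperation gives 18 each period; deviation gives 32 once then 3 forever.
  18/(1−β) ≥ 32 + 3β/(1−β) ⇒ β ≥ 14/29.
Column: cooperation gives 16 each period; deviation gives 22 once then 4 forever.
  β ≥ 6/18 = 1/3.
Both must hold, so the binding constraint is Row's: β ≥ 14/29.

Row; β ≥ 14/29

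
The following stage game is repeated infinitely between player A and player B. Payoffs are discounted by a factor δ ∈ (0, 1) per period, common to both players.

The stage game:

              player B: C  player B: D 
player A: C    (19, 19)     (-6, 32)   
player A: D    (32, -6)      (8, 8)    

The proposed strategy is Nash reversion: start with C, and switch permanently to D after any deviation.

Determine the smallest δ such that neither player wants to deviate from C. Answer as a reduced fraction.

13/24

One-period gain from deviating is 32 − 19 = 13. The loss is 19 − 8 = 11 in every subsequent period, with present value 11·δ/(1−δ).
Deviation is unprofitable when 11·δ/(1−δ) ≥ 13, i.e. δ/(1−δ) ≥ 13/11.
Equivalently δ ≥ 13/(13+11) = 13/24.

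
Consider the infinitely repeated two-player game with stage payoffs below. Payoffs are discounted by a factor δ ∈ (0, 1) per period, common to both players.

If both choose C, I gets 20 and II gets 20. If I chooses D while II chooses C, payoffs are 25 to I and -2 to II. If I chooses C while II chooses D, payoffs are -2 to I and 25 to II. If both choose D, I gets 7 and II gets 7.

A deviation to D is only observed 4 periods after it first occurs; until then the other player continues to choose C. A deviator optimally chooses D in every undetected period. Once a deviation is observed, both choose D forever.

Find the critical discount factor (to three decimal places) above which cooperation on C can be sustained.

0.726

A deviator earns 25 for 4 periods, then 7 forever; cooperating earns 20 forever. Multiplying the IC by (1−δ):
20 ≥ 25(1−δ^4) + 7δ^4, so 18·δ^4 ≥ 5 and δ^4 ≥ 5/18.
δ ≥ (5/18)^(1/4) ≈ 0.726.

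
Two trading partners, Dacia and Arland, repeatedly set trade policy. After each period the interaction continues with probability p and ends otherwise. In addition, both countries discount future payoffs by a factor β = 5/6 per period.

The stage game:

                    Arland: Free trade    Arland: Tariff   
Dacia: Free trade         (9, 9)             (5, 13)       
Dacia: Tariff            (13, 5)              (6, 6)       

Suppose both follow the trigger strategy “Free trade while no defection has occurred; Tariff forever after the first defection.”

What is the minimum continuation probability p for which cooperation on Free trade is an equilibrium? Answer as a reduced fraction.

24/35

With continuation probability p and discount β, the effective per-period discount factor is βp.
Grim-trigger IC: βp ≥ (13−9)/(13−6) = 4/7.
So p ≥ (4/7)/(5/6) = 24/35.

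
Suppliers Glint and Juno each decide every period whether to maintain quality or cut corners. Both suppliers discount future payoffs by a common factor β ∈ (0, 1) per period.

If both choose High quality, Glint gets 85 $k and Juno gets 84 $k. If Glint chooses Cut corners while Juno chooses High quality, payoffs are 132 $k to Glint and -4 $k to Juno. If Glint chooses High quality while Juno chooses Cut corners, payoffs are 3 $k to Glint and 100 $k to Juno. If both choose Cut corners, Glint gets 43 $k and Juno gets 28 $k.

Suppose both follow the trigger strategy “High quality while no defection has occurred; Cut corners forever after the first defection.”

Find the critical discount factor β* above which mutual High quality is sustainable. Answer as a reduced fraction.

47/89

For Glint: deviation gain 132−85 = 47, per-period punishment loss 85−43 = 42. IC gives β ≥ 47/89.
For Juno: gain 16, loss 56 per period, so β ≥ 16/72 = 2/9.
The tighter constraint is Glint's, so cooperation needs β ≥ 47/89.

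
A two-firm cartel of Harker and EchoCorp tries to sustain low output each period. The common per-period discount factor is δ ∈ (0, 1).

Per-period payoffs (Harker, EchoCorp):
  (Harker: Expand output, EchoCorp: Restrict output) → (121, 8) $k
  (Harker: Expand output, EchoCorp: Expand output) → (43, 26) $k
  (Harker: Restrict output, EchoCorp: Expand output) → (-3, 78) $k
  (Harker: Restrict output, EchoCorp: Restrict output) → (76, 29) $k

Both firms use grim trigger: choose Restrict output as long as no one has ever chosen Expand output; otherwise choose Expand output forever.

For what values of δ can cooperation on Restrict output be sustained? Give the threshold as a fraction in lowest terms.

49/52

Harker's threshold: (121−76)/(121−43) = 15/26.
EchoCorp's threshold: (78−29)/(78−26) = 49/52.
15/26 < 49/52, so EchoCorp binds and δ* = 49/52.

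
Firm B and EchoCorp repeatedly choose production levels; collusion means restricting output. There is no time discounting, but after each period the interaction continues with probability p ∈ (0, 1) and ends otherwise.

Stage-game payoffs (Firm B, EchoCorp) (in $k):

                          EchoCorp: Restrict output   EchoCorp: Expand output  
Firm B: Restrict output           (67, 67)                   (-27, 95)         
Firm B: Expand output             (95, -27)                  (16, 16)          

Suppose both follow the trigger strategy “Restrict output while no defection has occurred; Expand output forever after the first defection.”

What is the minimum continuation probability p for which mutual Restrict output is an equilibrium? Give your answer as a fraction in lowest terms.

28/79

Expected cooperation value is 67 + p·67 + p²·67 + … = 67/(1−p); deviation gives 95 + p·16/(1−p).
67 ≥ 95(1−p) + 16p ⇒ 79p ≥ 28 ⇒ p ≥ 28/79.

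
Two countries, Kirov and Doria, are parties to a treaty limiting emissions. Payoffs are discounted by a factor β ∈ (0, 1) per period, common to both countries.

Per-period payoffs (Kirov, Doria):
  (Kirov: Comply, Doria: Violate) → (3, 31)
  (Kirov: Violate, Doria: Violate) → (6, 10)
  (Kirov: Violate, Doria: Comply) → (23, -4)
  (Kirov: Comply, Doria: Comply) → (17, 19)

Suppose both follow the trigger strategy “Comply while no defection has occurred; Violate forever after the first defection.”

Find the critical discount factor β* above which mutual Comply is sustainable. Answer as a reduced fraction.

4/7

Kirov: cooperation gives 17 each period; deviation gives 23 once then 6 forever.
  17/(1−β) ≥ 23 + 6β/(1−β) ⇒ β ≥ 6/17.
Doria: cooperation gives 19 each period; deviation gives 31 once then 10 forever.
  β ≥ 12/21 = 4/7.
Both must hold, so the binding constraint is Doria's: β ≥ 4/7.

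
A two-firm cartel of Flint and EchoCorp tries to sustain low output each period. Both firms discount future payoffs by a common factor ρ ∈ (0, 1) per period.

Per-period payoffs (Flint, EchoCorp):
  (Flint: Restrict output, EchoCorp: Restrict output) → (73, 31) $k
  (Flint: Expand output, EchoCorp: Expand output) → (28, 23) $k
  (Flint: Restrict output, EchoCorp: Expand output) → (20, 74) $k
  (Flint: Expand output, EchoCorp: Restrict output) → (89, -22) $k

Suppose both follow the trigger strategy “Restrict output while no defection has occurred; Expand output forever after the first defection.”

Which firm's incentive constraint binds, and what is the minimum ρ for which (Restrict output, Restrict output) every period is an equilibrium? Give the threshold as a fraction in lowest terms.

EchoCorp; ρ ≥ 43/51

For Flint: deviation gain 89−73 = 16, per-period punishment loss 73−28 = 45. IC gives ρ ≥ 16/61.
For EchoCorp: gain 43, loss 8 per period, so ρ ≥ 43/51.
The tighter constraint is EchoCorp's, so cooperation needs ρ ≥ 43/51.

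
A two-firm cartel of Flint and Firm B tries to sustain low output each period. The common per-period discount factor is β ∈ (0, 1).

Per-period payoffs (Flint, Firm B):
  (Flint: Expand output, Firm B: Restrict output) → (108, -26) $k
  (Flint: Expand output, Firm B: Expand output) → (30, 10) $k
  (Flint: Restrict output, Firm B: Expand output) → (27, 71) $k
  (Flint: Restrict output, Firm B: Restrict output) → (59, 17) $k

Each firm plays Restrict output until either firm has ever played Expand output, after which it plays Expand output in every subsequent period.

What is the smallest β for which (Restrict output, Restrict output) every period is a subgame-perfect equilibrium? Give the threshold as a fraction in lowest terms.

54/61

Flint: cooperation gives 59 each period; deviation gives 108 once then 30 forever.
  59/(1−β) ≥ 108 + 30β/(1−β) ⇒ β ≥ 49/78.
Firm B: cooperation gives 17 each period; deviation gives 71 once then 10 forever.
  β ≥ 54/61.
Both must hold, so the binding constraint is Firm B's: β ≥ 54/61.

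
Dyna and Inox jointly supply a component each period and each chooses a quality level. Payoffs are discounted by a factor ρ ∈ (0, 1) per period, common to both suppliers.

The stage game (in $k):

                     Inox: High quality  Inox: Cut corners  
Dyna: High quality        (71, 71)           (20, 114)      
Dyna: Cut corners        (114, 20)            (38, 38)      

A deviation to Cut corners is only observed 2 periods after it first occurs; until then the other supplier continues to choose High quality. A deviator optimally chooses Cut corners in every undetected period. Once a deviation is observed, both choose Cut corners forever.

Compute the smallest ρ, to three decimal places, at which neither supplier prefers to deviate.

Deviating for the 2 undetected periods gains 114−71 = 43 per period over cooperation, then loses 71−38 = 33 per period forever once punishment starts.
Gain: 43(1 + ρ + … + ρ^1); loss: 33·ρ^2/(1−ρ).
No profitable deviation ⇔ 43(1−ρ^2) ≤ 33·ρ^2, i.e. ρ^2 ≥ 43/(43+33) = 43/76.
Hence ρ ≥ (43/76)^(1/2) ≈ 0.752.

0.752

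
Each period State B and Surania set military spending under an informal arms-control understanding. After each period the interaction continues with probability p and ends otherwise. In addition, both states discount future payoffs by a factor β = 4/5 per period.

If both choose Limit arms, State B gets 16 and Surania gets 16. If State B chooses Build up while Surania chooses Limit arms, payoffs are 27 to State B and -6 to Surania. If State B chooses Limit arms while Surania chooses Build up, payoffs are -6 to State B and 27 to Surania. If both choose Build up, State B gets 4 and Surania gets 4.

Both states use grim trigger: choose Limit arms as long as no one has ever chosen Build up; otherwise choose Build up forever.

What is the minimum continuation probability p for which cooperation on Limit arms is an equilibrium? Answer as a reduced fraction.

55/92

Expected continuation weight on next period's payoff is β·p = 4/5·p, which plays the role of the discount factor.
Cooperation requires 4/5·p ≥ (27−16)/(27−4) = 11/23, hence p ≥ 55/92.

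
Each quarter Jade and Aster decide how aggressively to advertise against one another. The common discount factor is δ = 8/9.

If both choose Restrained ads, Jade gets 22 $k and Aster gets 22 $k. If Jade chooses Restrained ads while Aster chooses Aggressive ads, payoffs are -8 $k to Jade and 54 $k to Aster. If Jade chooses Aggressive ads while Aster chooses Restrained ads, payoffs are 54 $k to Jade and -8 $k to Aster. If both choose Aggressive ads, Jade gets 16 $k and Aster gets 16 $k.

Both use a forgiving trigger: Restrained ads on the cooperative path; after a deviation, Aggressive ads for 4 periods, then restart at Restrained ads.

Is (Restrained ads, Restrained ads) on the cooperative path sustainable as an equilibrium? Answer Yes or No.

No

A one-shot deviation gives 54 now, then 16 for 4 periods, then back to 22.
Gain from deviating: (54−22) today; loss: (22−16) in each of the next 4 periods.
No-deviation condition: (22−16)(δ+…+δ^4) ≥ 54−22, i.e. δ+…+δ^4 ≥ 16/3.
At δ = 8/9: δ+…+δ^4 = 3.0056 < 5.3333.
So cooperation is not sustainable.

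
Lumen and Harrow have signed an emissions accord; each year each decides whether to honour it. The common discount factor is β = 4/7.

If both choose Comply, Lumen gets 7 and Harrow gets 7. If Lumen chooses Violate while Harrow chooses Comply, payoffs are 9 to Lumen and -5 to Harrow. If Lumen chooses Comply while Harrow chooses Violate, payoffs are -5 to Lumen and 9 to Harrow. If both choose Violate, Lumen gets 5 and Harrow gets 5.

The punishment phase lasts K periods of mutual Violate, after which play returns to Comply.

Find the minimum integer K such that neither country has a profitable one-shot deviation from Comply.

3

No profitable deviation requires (7−5)(β+…+β^K) ≥ 9−7, i.e. β+…+β^K ≥ 1 ≈ 1.0000.
With β = 4/7, the partial sums are K=1: 0.5714, K=2: 0.8980, K=3: 1.0845.
K = 3 is the first length at which the sum reaches 1.0000.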